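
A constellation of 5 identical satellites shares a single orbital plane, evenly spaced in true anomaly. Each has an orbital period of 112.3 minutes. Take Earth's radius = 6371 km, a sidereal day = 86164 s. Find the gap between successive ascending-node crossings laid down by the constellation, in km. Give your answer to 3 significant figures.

626 km

T = 112.3 min = 6738.0 s.
Single-satellite node shift = (6738.0/86164) × 360° = 28.15°.
With 5 satellites evenly phased, successive equator crossings are 28.15/5 = 5.630° apart.
That is 5.630 × 111.2 = 626 km at the equator.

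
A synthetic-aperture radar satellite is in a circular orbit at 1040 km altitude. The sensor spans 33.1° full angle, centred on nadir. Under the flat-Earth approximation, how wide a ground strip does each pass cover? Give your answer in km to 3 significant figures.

618 km

Half-angle = 33.1°/2 = 16.55°.
Swath width ≈ 2h·tan(θ/2) = 2 × 1040 × tan(16.55°) = 618.1 km.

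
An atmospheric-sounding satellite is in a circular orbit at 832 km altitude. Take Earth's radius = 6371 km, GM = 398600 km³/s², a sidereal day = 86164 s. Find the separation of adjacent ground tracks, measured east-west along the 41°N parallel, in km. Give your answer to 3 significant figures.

Semi-major axis a = 6371 + 832 = 7203 km. Period T = 2π√(a³/μ) = 2π√(7203³/398600) = 6083.9 s = 101.40 min.
Node shift per orbit = (6083.9/86164) × 360° = 25.42°.
Equatorial spacing = 25.42 × 111.2 km/° = 2826 km.
At 41° latitude, spacing = 2826 × cos(41°) = 2133 km.

2130 km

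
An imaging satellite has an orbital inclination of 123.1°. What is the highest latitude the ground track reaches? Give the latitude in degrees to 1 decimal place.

Retrograde orbit: the ground track reaches ±(180° − i) = ±(180 − 123.1) = ±56.9°.

56.9°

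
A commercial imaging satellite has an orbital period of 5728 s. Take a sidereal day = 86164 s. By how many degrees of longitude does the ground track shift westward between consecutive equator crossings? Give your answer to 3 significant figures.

23.9°

During one orbit Earth rotates (5728.0 / 86164) × 360° = 23.93°.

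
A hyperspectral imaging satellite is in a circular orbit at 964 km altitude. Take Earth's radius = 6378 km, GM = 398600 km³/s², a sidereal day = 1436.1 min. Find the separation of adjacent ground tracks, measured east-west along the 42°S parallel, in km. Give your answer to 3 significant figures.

2160 km

Semi-major axis a = 6378 + 964 = 7342 km. Period T = 2π√(a³/μ) = 2π√(7342³/398600) = 6260.8 s = 104.35 min.
Node shift per orbit = (6260.8/86166) × 360° = 26.16°.
Equatorial spacing = 26.16 × 111.3 km/° = 2912 km.
At 42° latitude, spacing = 2912 × cos(42°) = 2164 km.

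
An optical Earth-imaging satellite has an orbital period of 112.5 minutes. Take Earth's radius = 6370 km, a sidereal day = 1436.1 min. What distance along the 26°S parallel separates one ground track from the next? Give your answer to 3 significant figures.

T = 112.5 min = 6750.0 s.
Node shift per orbit = (6750.0/86166) × 360° = 28.20°.
Equatorial spacing = 28.20 × 111.2 km/° = 3135 km.
At 26° latitude, spacing = 3135 × cos(26°) = 2818 km.

2820 km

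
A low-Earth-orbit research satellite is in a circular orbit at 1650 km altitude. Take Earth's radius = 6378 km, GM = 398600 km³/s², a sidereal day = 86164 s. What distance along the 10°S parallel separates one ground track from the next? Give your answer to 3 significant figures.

Semi-major axis a = 6378 + 1650 = 8028 km. Period T = 2π√(a³/μ) = 2π√(8028³/398600) = 7158.5 s = 119.31 min.
Node shift per orbit = (7158.5/86164) × 360° = 29.91°.
Equatorial spacing = 29.91 × 111.3 km/° = 3329 km.
At 10° latitude, spacing = 3329 × cos(10°) = 3279 km.

3280 km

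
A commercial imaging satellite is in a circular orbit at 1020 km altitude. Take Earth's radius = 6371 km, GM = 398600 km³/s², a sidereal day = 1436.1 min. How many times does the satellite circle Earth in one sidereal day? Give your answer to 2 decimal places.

13.63

Semi-major axis a = 6371 + 1020 = 7391 km. Period T = 2π√(a³/μ) = 2π√(7391³/398600) = 6323.6 s = 105.39 min.
Orbits per sidereal day = 86166 / 6323.6 = 13.626.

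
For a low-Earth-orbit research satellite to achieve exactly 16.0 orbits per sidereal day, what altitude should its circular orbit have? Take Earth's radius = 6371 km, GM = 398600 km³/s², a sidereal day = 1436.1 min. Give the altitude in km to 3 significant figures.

270 km

Required period T = 86166 / 16.0 = 5385.4 s.
From T = 2π√(a³/μ): a = (μ T²/4π²)^(1/3) = (398600 × 5385.4² / 4π²)^(1/3) = 6641 km.
Altitude h = a − R = 6641 − 6371 = 270 km.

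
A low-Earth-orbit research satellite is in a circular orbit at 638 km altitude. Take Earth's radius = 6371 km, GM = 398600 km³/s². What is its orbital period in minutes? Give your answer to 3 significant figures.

97.3 min

Semi-major axis a = 6371 + 638 = 7009 km. Period T = 2π√(a³/μ) = 2π√(7009³/398600) = 5839.8 s = 97.33 min.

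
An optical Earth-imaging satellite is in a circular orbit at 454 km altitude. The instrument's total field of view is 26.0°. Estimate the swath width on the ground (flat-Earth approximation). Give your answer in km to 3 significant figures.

Half-angle = 26.0°/2 = 13°.
Swath width ≈ 2h·tan(θ/2) = 2 × 454 × tan(13°) = 209.6 km.

210 km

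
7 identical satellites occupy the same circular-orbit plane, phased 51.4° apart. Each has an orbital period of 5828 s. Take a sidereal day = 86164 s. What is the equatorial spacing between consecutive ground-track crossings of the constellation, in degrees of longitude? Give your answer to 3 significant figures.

3.48°

Single-satellite node shift = (5828.0/86164) × 360° = 24.35°.
With 7 satellites evenly phased, successive equator crossings are 24.35/7 = 3.479° apart.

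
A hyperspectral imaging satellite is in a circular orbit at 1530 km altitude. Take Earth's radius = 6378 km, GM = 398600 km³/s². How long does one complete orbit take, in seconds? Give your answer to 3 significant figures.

7000 seconds

Semi-major axis a = 6378 + 1530 = 7908 km. Period T = 2π√(a³/μ) = 2π√(7908³/398600) = 6998.6 s = 116.64 min.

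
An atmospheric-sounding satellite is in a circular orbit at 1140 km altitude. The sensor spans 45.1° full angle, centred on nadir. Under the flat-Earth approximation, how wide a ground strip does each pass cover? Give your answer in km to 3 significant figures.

Half-angle = 45.1°/2 = 22.55°.
Swath width ≈ 2h·tan(θ/2) = 2 × 1140 × tan(22.55°) = 946.7 km.

947 km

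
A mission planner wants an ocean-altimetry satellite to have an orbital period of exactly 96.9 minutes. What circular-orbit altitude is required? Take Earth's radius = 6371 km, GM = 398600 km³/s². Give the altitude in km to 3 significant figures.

T = 96.9 min = 5814.0 s.
From T = 2π√(a³/μ): a = (μ T²/4π²)^(1/3) = (398600 × 5814.0² / 4π²)^(1/3) = 6988 km.
Altitude h = a − R = 6988 − 6371 = 617 km.

617 km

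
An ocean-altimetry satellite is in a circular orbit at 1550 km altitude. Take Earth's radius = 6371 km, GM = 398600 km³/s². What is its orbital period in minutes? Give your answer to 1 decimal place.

Semi-major axis a = 6371 + 1550 = 7921 km. Period T = 2π√(a³/μ) = 2π√(7921³/398600) = 7015.9 s = 116.93 min.

116.9 min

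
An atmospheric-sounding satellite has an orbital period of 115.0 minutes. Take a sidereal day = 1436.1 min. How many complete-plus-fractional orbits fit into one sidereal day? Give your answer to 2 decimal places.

T = 115.0 min = 6900.0 s.
Orbits per sidereal day = 86166 / 6900.0 = 12.488.

12.49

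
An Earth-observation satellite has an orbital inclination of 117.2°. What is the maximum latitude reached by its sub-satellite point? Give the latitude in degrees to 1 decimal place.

62.8°

Retrograde orbit: the ground track reaches ±(180° − i) = ±(180 − 117.2) = ±62.8°.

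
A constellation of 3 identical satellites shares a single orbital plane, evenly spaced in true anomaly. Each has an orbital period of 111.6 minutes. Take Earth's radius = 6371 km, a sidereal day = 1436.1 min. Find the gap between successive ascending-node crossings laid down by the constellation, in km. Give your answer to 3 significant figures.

T = 111.6 min = 6696.0 s.
Single-satellite node shift = (6696.0/86166) × 360° = 27.98°.
With 3 satellites evenly phased, successive equator crossings are 27.98/3 = 9.325° apart.
That is 9.325 × 111.2 = 1037 km at the equator.

1040 km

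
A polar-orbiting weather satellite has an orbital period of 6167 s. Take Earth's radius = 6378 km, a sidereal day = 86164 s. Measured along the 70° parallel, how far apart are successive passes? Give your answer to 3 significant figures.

981 km

Node shift per orbit = (6167.0/86164) × 360° = 25.77°.
Equatorial spacing = 25.77 × 111.3 km/° = 2868 km.
At 70° latitude, spacing = 2868 × cos(70°) = 981 km.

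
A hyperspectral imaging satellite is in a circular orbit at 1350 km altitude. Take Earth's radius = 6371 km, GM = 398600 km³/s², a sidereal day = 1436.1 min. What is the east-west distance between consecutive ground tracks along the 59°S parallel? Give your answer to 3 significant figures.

Semi-major axis a = 6371 + 1350 = 7721 km. Period T = 2π√(a³/μ) = 2π√(7721³/398600) = 6751.8 s = 112.53 min.
Node shift per orbit = (6751.8/86166) × 360° = 28.21°.
Equatorial spacing = 28.21 × 111.2 km/° = 3137 km.
At 59° latitude, spacing = 3137 × cos(59°) = 1616 km.

1620 km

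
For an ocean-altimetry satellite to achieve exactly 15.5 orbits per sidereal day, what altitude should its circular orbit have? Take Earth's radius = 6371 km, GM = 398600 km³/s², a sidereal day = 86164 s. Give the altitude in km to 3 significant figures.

Required period T = 86164 / 15.5 = 5559.0 s.
From T = 2π√(a³/μ): a = (μ T²/4π²)^(1/3) = (398600 × 5559.0² / 4π²)^(1/3) = 6782 km.
Altitude h = a − R = 6782 − 6371 = 411 km.

411 km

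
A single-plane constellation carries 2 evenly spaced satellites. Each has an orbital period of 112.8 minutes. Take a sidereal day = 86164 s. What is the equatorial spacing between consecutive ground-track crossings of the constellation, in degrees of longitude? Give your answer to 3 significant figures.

T = 112.8 min = 6768.0 s.
Single-satellite node shift = (6768.0/86164) × 360° = 28.28°.
With 2 satellites evenly phased, successive equator crossings are 28.28/2 = 14.139° apart.

14.1°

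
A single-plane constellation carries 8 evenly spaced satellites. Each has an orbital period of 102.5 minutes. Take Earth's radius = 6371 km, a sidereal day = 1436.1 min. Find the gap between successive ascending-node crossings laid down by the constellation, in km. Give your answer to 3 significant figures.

T = 102.5 min = 6150.0 s.
Single-satellite node shift = (6150.0/86166) × 360° = 25.69°.
With 8 satellites evenly phased, successive equator crossings are 25.69/8 = 3.212° apart.
That is 3.212 × 111.2 = 357 km at the equator.

357 km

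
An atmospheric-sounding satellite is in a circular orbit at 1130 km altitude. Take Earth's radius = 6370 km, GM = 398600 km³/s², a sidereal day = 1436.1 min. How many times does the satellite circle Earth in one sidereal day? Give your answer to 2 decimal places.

Semi-major axis a = 6370 + 1130 = 7500 km. Period T = 2π√(a³/μ) = 2π√(7500³/398600) = 6464.0 s = 107.73 min.
Orbits per sidereal day = 86166 / 6464.0 = 13.330.

13.33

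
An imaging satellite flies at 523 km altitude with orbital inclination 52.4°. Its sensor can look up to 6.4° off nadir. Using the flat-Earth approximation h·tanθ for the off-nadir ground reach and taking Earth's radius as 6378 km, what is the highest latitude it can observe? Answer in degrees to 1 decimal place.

For a prograde orbit the ground track reaches latitude ±i = ±52.4°.
Sensor half-swath on the ground ≈ 523·tan(6.4°) = 59 km = 0.53° of latitude.
Maximum observable latitude ≈ 52.4 + 0.53 = 52.9°.

52.9°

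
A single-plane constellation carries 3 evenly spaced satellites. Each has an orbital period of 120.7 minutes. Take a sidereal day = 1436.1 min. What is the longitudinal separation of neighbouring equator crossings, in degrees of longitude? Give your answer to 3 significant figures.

10.1°

T = 120.7 min = 7242.0 s.
Single-satellite node shift = (7242.0/86166) × 360° = 30.26°.
With 3 satellites evenly phased, successive equator crossings are 30.26/3 = 10.086° apart.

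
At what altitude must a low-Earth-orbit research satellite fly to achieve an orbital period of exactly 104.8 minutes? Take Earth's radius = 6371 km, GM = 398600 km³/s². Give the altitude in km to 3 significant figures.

T = 104.8 min = 6288.0 s.
From T = 2π√(a³/μ): a = (μ T²/4π²)^(1/3) = (398600 × 6288.0² / 4π²)^(1/3) = 7363 km.
Altitude h = a − R = 7363 − 6371 = 992 km.

992 km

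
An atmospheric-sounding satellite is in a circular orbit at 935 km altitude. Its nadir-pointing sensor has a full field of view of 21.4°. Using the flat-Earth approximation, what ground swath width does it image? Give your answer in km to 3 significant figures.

Half-angle = 21.4°/2 = 10.7°.
Swath width ≈ 2h·tan(θ/2) = 2 × 935 × tan(10.7°) = 353.3 km.

353 km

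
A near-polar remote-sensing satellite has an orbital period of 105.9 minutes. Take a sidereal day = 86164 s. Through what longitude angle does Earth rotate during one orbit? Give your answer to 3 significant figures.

26.5°

T = 105.9 min = 6354.0 s.
During one orbit Earth rotates (6354.0 / 86164) × 360° = 26.55°.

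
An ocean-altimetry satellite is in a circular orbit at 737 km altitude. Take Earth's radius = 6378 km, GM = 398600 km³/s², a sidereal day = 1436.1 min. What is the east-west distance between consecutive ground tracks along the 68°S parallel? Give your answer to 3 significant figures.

1040 km

Semi-major axis a = 6378 + 737 = 7115 km. Period T = 2π√(a³/μ) = 2π√(7115³/398600) = 5972.7 s = 99.55 min.
Node shift per orbit = (5972.7/86166) × 360° = 24.95°.
Equatorial spacing = 24.95 × 111.3 km/° = 2778 km.
At 68° latitude, spacing = 2778 × cos(68°) = 1041 km.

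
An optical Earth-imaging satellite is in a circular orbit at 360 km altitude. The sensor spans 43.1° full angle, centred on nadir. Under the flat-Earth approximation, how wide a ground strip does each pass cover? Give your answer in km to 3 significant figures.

284 km

Half-angle = 43.1°/2 = 21.55°.
Swath width ≈ 2h·tan(θ/2) = 2 × 360 × tan(21.55°) = 284.3 km.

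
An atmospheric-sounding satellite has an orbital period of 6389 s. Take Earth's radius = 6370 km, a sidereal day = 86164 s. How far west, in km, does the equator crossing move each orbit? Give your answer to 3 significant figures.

2970 km

During one orbit Earth rotates (6389.0 / 86164) × 360° = 26.69°.
At the equator that is 26.69° × (2π·6370/360) km/° = 26.69 × 111.2 = 2968 km.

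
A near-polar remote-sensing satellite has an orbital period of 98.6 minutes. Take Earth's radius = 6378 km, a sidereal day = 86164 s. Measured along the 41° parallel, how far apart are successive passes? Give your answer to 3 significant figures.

T = 98.6 min = 5916.0 s.
Node shift per orbit = (5916.0/86164) × 360° = 24.72°.
Equatorial spacing = 24.72 × 111.3 km/° = 2751 km.
At 41° latitude, spacing = 2751 × cos(41°) = 2077 km.

2080 km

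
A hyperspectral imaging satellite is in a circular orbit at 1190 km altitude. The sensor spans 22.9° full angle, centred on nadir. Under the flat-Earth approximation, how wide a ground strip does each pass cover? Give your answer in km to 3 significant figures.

Half-angle = 22.9°/2 = 11.45°.
Swath width ≈ 2h·tan(θ/2) = 2 × 1190 × tan(11.45°) = 482.1 km.

482 km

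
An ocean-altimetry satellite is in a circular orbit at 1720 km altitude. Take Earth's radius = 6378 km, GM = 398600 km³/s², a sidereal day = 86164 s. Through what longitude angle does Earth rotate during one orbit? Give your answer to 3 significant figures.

30.3°

Semi-major axis a = 6378 + 1720 = 8098 km. Period T = 2π√(a³/μ) = 2π√(8098³/398600) = 7252.3 s = 120.87 min.
During one orbit Earth rotates (7252.3 / 86164) × 360° = 30.30°.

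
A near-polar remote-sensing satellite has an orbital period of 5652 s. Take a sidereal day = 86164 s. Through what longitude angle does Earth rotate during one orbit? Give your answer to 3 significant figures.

23.6°

During one orbit Earth rotates (5652.0 / 86164) × 360° = 23.61°.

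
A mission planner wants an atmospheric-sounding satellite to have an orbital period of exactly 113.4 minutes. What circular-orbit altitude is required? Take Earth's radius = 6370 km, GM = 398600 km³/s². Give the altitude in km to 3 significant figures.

T = 113.4 min = 6804.0 s.
From T = 2π√(a³/μ): a = (μ T²/4π²)^(1/3) = (398600 × 6804.0² / 4π²)^(1/3) = 7761 km.
Altitude h = a − R = 7761 − 6370 = 1391 km.

1390 km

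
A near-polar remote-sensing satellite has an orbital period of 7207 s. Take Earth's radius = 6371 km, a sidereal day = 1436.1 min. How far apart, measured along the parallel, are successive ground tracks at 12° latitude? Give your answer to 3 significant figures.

Node shift per orbit = (7207.0/86166) × 360° = 30.11°.
Equatorial spacing = 30.11 × 111.2 km/° = 3348 km.
At 12° latitude, spacing = 3348 × cos(12°) = 3275 km.

3270 km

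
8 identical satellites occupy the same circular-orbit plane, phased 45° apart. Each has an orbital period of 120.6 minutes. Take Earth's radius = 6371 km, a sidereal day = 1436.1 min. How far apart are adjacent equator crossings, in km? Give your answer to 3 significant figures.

420 km

T = 120.6 min = 7236.0 s.
Single-satellite node shift = (7236.0/86166) × 360° = 30.23°.
With 8 satellites evenly phased, successive equator crossings are 30.23/8 = 3.779° apart.
That is 3.779 × 111.2 = 420 km at the equator.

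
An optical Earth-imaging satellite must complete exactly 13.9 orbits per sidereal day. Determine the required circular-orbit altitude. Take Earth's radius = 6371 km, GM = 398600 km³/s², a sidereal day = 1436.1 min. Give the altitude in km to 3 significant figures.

923 km

Required period T = 86166 / 13.9 = 6199.0 s.
From T = 2π√(a³/μ): a = (μ T²/4π²)^(1/3) = (398600 × 6199.0² / 4π²)^(1/3) = 7294 km.
Altitude h = a − R = 7294 − 6371 = 923 km.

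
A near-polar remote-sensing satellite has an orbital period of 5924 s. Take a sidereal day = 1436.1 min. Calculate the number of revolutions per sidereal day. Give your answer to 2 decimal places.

Orbits per sidereal day = 86166 / 5924.0 = 14.545.

14.55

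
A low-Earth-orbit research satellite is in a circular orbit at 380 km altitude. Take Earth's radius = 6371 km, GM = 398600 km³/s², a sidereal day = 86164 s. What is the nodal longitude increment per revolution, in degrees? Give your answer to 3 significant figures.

23.1°

Semi-major axis a = 6371 + 380 = 6751 km. Period T = 2π√(a³/μ) = 2π√(6751³/398600) = 5520.3 s = 92.01 min.
During one orbit Earth rotates (5520.3 / 86164) × 360° = 23.06°.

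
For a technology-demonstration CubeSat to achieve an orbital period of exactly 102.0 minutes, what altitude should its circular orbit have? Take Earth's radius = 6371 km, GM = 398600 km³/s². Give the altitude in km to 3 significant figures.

860 km

T = 102.0 min = 6120.0 s.
From T = 2π√(a³/μ): a = (μ T²/4π²)^(1/3) = (398600 × 6120.0² / 4π²)^(1/3) = 7231 km.
Altitude h = a − R = 7231 − 6371 = 860 km.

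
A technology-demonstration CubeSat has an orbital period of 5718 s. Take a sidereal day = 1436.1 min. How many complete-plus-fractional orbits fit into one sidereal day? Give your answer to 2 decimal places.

Orbits per sidereal day = 86166 / 5718.0 = 15.069.

15.07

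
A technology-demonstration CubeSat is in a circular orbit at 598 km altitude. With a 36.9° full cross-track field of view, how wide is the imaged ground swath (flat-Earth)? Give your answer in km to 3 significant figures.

399 km

Half-angle = 36.9°/2 = 18.45°.
Swath width ≈ 2h·tan(θ/2) = 2 × 598 × tan(18.45°) = 399.0 km.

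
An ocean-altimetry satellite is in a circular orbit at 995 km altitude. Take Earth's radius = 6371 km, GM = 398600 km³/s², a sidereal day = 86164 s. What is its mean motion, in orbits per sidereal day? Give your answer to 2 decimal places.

13.70

Semi-major axis a = 6371 + 995 = 7366 km. Period T = 2π√(a³/μ) = 2π√(7366³/398600) = 6291.6 s = 104.86 min.
Orbits per sidereal day = 86164 / 6291.6 = 13.695.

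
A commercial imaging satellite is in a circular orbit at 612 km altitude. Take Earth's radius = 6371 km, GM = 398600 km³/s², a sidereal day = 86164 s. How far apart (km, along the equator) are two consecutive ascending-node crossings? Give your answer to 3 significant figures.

2700 km

Semi-major axis a = 6371 + 612 = 6983 km. Period T = 2π√(a³/μ) = 2π√(6983³/398600) = 5807.3 s = 96.79 min.
During one orbit Earth rotates (5807.3 / 86164) × 360° = 24.26°.
At the equator that is 24.26° × (2π·6371/360) km/° = 24.26 × 111.2 = 2698 km.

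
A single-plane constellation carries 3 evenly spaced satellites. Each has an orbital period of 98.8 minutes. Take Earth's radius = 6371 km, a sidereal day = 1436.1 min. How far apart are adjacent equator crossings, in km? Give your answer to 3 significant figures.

918 km

T = 98.8 min = 5928.0 s.
Single-satellite node shift = (5928.0/86166) × 360° = 24.77°.
With 3 satellites evenly phased, successive equator crossings are 24.77/3 = 8.256° apart.
That is 8.256 × 111.2 = 918 km at the equator.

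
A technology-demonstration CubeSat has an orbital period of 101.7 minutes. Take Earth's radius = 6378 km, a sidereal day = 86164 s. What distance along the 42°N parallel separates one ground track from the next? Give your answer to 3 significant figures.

T = 101.7 min = 6102.0 s.
Node shift per orbit = (6102.0/86164) × 360° = 25.49°.
Equatorial spacing = 25.49 × 111.3 km/° = 2838 km.
At 42° latitude, spacing = 2838 × cos(42°) = 2109 km.

2110 km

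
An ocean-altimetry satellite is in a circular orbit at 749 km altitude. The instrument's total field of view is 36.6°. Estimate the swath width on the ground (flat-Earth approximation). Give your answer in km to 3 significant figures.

Half-angle = 36.6°/2 = 18.3°.
Swath width ≈ 2h·tan(θ/2) = 2 × 749 × tan(18.3°) = 495.4 km.

495 km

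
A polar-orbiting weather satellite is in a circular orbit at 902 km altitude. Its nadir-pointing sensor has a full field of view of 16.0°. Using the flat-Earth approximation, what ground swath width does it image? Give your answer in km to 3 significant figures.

254 km

Half-angle = 16.0°/2 = 8°.
Swath width ≈ 2h·tan(θ/2) = 2 × 902 × tan(8°) = 253.5 km.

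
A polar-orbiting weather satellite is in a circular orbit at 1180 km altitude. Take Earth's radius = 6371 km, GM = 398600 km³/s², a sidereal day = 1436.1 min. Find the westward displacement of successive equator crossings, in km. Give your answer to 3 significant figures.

Semi-major axis a = 6371 + 1180 = 7551 km. Period T = 2π√(a³/μ) = 2π√(7551³/398600) = 6530.1 s = 108.83 min.
During one orbit Earth rotates (6530.1 / 86166) × 360° = 27.28°.
At the equator that is 27.28° × (2π·6371/360) km/° = 27.28 × 111.2 = 3034 km.

3030 km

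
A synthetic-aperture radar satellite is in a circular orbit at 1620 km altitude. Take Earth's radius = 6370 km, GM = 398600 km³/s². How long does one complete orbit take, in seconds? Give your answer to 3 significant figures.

Semi-major axis a = 6370 + 1620 = 7990 km. Period T = 2π√(a³/μ) = 2π√(7990³/398600) = 7107.7 s = 118.46 min.

7110 seconds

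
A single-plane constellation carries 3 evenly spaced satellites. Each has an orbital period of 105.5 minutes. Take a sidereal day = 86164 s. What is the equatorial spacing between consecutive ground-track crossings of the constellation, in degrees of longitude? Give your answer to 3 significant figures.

T = 105.5 min = 6330.0 s.
Single-satellite node shift = (6330.0/86164) × 360° = 26.45°.
With 3 satellites evenly phased, successive equator crossings are 26.45/3 = 8.816° apart.

8.82°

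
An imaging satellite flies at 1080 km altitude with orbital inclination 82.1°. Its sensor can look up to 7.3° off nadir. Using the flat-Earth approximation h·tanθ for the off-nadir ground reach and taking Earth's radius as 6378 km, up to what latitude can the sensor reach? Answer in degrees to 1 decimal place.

83.3°

For a prograde orbit the ground track reaches latitude ±i = ±82.1°.
Sensor half-swath on the ground ≈ 1080·tan(7.3°) = 138 km = 1.24° of latitude.
Maximum observable latitude ≈ 82.1 + 1.24 = 83.3°.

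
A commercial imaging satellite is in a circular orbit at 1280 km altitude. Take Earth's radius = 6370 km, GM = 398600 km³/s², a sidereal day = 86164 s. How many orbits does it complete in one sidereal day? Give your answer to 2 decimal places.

Semi-major axis a = 6370 + 1280 = 7650 km. Period T = 2π√(a³/μ) = 2π√(7650³/398600) = 6658.9 s = 110.98 min.
Orbits per sidereal day = 86164 / 6658.9 = 12.940.

12.94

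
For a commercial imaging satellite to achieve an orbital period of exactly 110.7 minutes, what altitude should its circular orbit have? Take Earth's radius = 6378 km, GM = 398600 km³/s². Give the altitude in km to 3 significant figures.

1260 km

T = 110.7 min = 6642.0 s.
From T = 2π√(a³/μ): a = (μ T²/4π²)^(1/3) = (398600 × 6642.0² / 4π²)^(1/3) = 7637 km.
Altitude h = a − R = 7637 − 6378 = 1259 km.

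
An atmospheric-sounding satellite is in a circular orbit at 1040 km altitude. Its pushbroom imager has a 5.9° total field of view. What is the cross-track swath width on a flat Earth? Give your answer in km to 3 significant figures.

Half-angle = 5.9°/2 = 2.95°.
Swath width ≈ 2h·tan(θ/2) = 2 × 1040 × tan(2.95°) = 107.2 km.

107 km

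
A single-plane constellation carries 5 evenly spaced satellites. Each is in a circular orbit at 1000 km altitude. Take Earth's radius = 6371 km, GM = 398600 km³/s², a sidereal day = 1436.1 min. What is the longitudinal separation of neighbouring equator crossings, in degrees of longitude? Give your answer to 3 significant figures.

5.26°

Semi-major axis a = 6371 + 1000 = 7371 km. Period T = 2π√(a³/μ) = 2π√(7371³/398600) = 6298.0 s = 104.97 min.
Single-satellite node shift = (6298.0/86166) × 360° = 26.31°.
With 5 satellites evenly phased, successive equator crossings are 26.31/5 = 5.263° apart.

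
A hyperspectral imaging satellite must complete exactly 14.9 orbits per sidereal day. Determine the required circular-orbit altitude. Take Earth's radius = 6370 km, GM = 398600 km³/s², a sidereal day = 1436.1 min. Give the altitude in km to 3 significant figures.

593 km

Required period T = 86166 / 14.9 = 5783.0 s.
From T = 2π√(a³/μ): a = (μ T²/4π²)^(1/3) = (398600 × 5783.0² / 4π²)^(1/3) = 6963 km.
Altitude h = a − R = 6963 − 6370 = 593 km.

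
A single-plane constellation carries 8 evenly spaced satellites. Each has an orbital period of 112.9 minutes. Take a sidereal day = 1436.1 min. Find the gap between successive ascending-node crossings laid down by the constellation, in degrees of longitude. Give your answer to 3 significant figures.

T = 112.9 min = 6774.0 s.
Single-satellite node shift = (6774.0/86166) × 360° = 28.30°.
With 8 satellites evenly phased, successive equator crossings are 28.30/8 = 3.538° apart.

3.54°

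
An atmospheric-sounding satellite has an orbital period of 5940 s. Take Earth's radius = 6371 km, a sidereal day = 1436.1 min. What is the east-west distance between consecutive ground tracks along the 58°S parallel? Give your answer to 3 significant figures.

Node shift per orbit = (5940.0/86166) × 360° = 24.82°.
Equatorial spacing = 24.82 × 111.2 km/° = 2760 km.
At 58° latitude, spacing = 2760 × cos(58°) = 1462 km.

1460 km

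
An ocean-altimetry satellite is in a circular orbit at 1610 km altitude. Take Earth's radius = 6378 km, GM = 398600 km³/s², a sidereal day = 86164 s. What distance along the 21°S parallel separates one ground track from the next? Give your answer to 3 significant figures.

Semi-major axis a = 6378 + 1610 = 7988 km. Period T = 2π√(a³/μ) = 2π√(7988³/398600) = 7105.1 s = 118.42 min.
Node shift per orbit = (7105.1/86164) × 360° = 29.69°.
Equatorial spacing = 29.69 × 111.3 km/° = 3305 km.
At 21° latitude, spacing = 3305 × cos(21°) = 3085 km.

3090 km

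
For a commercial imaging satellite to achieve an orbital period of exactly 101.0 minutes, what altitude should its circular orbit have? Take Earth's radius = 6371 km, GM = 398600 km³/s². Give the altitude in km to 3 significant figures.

T = 101.0 min = 6060.0 s.
From T = 2π√(a³/μ): a = (μ T²/4π²)^(1/3) = (398600 × 6060.0² / 4π²)^(1/3) = 7184 km.
Altitude h = a − R = 7184 − 6371 = 813 km.

813 km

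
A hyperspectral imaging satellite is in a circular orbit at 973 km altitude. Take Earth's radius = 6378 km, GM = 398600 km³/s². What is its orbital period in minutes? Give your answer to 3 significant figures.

Semi-major axis a = 6378 + 973 = 7351 km. Period T = 2π√(a³/μ) = 2π√(7351³/398600) = 6272.4 s = 104.54 min.

105 min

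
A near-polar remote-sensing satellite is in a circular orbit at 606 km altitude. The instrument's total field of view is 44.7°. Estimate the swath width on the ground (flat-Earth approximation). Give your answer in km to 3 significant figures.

Half-angle = 44.7°/2 = 22.35°.
Swath width ≈ 2h·tan(θ/2) = 2 × 606 × tan(22.35°) = 498.3 km.

498 km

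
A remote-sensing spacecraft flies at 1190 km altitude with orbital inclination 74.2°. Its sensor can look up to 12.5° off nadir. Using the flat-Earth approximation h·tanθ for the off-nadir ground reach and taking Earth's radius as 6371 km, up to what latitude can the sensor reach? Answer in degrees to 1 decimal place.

For a prograde orbit the ground track reaches latitude ±i = ±74.2°.
Sensor half-swath on the ground ≈ 1190·tan(12.5°) = 264 km = 2.37° of latitude.
Maximum observable latitude ≈ 74.2 + 2.37 = 76.6°.

76.6°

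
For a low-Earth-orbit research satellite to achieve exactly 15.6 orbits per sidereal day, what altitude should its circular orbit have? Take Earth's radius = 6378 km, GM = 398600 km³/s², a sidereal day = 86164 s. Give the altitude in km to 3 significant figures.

Required period T = 86164 / 15.6 = 5523.3 s.
From T = 2π√(a³/μ): a = (μ T²/4π²)^(1/3) = (398600 × 5523.3² / 4π²)^(1/3) = 6753 km.
Altitude h = a − R = 6753 − 6378 = 375 km.

375 km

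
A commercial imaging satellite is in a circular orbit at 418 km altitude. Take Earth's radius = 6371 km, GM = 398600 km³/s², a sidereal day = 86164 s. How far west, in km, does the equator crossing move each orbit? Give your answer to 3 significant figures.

2590 km

Semi-major axis a = 6371 + 418 = 6789 km. Period T = 2π√(a³/μ) = 2π√(6789³/398600) = 5567.0 s = 92.78 min.
During one orbit Earth rotates (5567.0 / 86164) × 360° = 23.26°.
At the equator that is 23.26° × (2π·6371/360) km/° = 23.26 × 111.2 = 2586 km.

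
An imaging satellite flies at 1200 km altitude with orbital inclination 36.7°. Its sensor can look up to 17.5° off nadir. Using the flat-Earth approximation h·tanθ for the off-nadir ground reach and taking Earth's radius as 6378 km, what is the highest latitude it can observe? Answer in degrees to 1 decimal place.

For a prograde orbit the ground track reaches latitude ±i = ±36.7°.
Sensor half-swath on the ground ≈ 1200·tan(17.5°) = 378 km = 3.40° of latitude.
Maximum observable latitude ≈ 36.7 + 3.40 = 40.1°.

40.1°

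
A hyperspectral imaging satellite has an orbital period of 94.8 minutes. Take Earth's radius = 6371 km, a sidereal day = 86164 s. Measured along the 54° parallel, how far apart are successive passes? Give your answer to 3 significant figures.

1550 km

T = 94.8 min = 5688.0 s.
Node shift per orbit = (5688.0/86164) × 360° = 23.76°.
Equatorial spacing = 23.76 × 111.2 km/° = 2643 km.
At 54° latitude, spacing = 2643 × cos(54°) = 1553 km.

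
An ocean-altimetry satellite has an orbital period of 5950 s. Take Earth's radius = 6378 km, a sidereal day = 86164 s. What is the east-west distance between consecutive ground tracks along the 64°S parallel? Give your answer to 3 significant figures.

Node shift per orbit = (5950.0/86164) × 360° = 24.86°.
Equatorial spacing = 24.86 × 111.3 km/° = 2767 km.
At 64° latitude, spacing = 2767 × cos(64°) = 1213 km.

1210 km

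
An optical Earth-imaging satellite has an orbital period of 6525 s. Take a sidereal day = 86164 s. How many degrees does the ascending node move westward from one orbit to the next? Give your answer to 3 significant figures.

During one orbit Earth rotates (6525.0 / 86164) × 360° = 27.26°.

27.3°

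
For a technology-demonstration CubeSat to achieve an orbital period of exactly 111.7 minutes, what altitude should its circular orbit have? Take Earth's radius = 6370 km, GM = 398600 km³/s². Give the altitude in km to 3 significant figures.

T = 111.7 min = 6702.0 s.
From T = 2π√(a³/μ): a = (μ T²/4π²)^(1/3) = (398600 × 6702.0² / 4π²)^(1/3) = 7683 km.
Altitude h = a − R = 7683 − 6370 = 1313 km.

1310 km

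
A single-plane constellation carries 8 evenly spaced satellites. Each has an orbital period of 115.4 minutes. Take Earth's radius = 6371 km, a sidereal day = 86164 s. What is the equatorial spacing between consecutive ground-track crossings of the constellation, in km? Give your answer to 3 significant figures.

T = 115.4 min = 6924.0 s.
Single-satellite node shift = (6924.0/86164) × 360° = 28.93°.
With 8 satellites evenly phased, successive equator crossings are 28.93/8 = 3.616° apart.
That is 3.616 × 111.2 = 402 km at the equator.

402 km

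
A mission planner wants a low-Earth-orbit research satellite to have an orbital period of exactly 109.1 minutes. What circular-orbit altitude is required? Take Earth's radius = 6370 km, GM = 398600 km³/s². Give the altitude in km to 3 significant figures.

1190 km

T = 109.1 min = 6546.0 s.
From T = 2π√(a³/μ): a = (μ T²/4π²)^(1/3) = (398600 × 6546.0² / 4π²)^(1/3) = 7563 km.
Altitude h = a − R = 7563 − 6370 = 1193 km.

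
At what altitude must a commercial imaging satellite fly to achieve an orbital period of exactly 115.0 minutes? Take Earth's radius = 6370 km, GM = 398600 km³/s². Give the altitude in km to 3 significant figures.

T = 115.0 min = 6900.0 s.
From T = 2π√(a³/μ): a = (μ T²/4π²)^(1/3) = (398600 × 6900.0² / 4π²)^(1/3) = 7834 km.
Altitude h = a − R = 7834 − 6370 = 1464 km.

1460 km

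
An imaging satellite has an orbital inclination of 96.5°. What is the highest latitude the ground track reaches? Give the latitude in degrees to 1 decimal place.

Retrograde orbit: the ground track reaches ±(180° − i) = ±(180 − 96.5) = ±83.5°.

83.5°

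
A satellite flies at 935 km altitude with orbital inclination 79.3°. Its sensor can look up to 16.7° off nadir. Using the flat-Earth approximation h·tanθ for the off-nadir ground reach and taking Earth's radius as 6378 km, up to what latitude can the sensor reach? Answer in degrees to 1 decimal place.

For a prograde orbit the ground track reaches latitude ±i = ±79.3°.
Sensor half-swath on the ground ≈ 935·tan(16.7°) = 281 km = 2.52° of latitude.
Maximum observable latitude ≈ 79.3 + 2.52 = 81.8°.

81.8°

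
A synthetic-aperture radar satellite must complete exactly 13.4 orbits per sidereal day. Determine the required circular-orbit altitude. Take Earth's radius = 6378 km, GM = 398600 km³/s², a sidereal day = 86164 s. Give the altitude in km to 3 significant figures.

Required period T = 86164 / 13.4 = 6430.1 s.
From T = 2π√(a³/μ): a = (μ T²/4π²)^(1/3) = (398600 × 6430.1² / 4π²)^(1/3) = 7474 km.
Altitude h = a − R = 7474 − 6378 = 1096 km.

1100 km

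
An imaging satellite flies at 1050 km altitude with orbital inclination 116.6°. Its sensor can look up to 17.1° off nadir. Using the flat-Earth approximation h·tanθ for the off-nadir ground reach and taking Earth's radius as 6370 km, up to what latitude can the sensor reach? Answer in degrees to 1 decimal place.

66.3°

Retrograde orbit: the ground track reaches ±(180° − i) = ±(180 − 116.6) = ±63.4°.
Sensor half-swath on the ground ≈ 1050·tan(17.1°) = 323 km = 2.91° of latitude.
Maximum observable latitude ≈ 63.4 + 2.91 = 66.3°.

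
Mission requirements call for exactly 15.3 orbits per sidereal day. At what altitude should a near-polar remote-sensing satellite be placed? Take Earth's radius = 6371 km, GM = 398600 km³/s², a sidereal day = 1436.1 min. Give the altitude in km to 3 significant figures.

471 km

Required period T = 86166 / 15.3 = 5631.8 s.
From T = 2π√(a³/μ): a = (μ T²/4π²)^(1/3) = (398600 × 5631.8² / 4π²)^(1/3) = 6842 km.
Altitude h = a − R = 6842 − 6371 = 471 km.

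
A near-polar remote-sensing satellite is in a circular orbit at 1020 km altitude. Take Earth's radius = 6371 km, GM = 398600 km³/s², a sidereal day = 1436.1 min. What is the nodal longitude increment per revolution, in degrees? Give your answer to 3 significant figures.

26.4°

Semi-major axis a = 6371 + 1020 = 7391 km. Period T = 2π√(a³/μ) = 2π√(7391³/398600) = 6323.6 s = 105.39 min.
During one orbit Earth rotates (6323.6 / 86166) × 360° = 26.42°.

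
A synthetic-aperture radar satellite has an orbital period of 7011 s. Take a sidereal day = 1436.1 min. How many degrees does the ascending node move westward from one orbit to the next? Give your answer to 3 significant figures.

29.3°

During one orbit Earth rotates (7011.0 / 86166) × 360° = 29.29°.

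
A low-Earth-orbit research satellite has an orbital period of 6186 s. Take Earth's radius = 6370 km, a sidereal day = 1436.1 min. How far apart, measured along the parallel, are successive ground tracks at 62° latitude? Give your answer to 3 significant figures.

1350 km

Node shift per orbit = (6186.0/86166) × 360° = 25.84°.
Equatorial spacing = 25.84 × 111.2 km/° = 2873 km.
At 62° latitude, spacing = 2873 × cos(62°) = 1349 km.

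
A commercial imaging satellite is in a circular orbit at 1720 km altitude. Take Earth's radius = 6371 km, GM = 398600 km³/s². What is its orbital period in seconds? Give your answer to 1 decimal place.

Semi-major axis a = 6371 + 1720 = 8091 km. Period T = 2π√(a³/μ) = 2π√(8091³/398600) = 7242.9 s = 120.72 min.

7242.9 seconds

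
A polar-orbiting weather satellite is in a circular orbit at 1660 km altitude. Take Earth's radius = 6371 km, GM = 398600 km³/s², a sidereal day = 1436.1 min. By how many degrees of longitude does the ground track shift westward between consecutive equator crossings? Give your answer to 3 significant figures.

Semi-major axis a = 6371 + 1660 = 8031 km. Period T = 2π√(a³/μ) = 2π√(8031³/398600) = 7162.5 s = 119.38 min.
During one orbit Earth rotates (7162.5 / 86166) × 360° = 29.92°.

29.9°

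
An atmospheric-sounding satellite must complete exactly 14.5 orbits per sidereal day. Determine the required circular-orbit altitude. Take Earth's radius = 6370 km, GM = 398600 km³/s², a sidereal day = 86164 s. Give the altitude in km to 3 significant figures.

721 km

Required period T = 86164 / 14.5 = 5942.3 s.
From T = 2π√(a³/μ): a = (μ T²/4π²)^(1/3) = (398600 × 5942.3² / 4π²)^(1/3) = 7091 km.
Altitude h = a − R = 7091 − 6370 = 721 km.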